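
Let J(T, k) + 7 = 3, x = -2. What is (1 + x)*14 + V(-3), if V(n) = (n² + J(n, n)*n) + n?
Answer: 4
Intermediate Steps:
J(T, k) = -4 (J(T, k) = -7 + 3 = -4)
V(n) = n² - 3*n (V(n) = (n² - 4*n) + n = n² - 3*n)
(1 + x)*14 + V(-3) = (1 - 2)*14 - 3*(-3 - 3) = -1*14 - 3*(-6) = -14 + 18 = 4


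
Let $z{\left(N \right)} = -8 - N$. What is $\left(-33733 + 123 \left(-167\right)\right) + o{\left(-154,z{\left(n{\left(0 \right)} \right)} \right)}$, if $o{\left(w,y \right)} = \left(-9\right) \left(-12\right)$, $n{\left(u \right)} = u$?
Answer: $-54166$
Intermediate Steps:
$o{\left(w,y \right)} = 108$
$\left(-33733 + 123 \left(-167\right)\right) + o{\left(-154,z{\left(n{\left(0 \right)} \right)} \right)} = \left(-33733 + 123 \left(-167\right)\right) + 108 = \left(-33733 - 20541\right) + 108 = -54274 + 108 = -54166$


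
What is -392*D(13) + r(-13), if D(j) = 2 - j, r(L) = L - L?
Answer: 4312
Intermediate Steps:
r(L) = 0
-392*D(13) + r(-13) = -392*(2 - 1*13) + 0 = -392*(2 - 13) + 0 = -392*(-11) + 0 = 4312 + 0 = 4312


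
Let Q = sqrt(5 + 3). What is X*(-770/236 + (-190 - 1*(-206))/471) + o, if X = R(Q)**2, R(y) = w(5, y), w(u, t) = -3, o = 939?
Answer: 16857573/18526 ≈ 909.94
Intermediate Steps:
Q = 2*sqrt(2) (Q = sqrt(8) = 2*sqrt(2) ≈ 2.8284)
R(y) = -3
X = 9 (X = (-3)**2 = 9)
X*(-770/236 + (-190 - 1*(-206))/471) + o = 9*(-770/236 + (-190 - 1*(-206))/471) + 939 = 9*(-770*1/236 + (-190 + 206)*(1/471)) + 939 = 9*(-385/118 + 16*(1/471)) + 939 = 9*(-385/118 + 16/471) + 939 = 9*(-179447/55578) + 939 = -538341/18526 + 939 = 16857573/18526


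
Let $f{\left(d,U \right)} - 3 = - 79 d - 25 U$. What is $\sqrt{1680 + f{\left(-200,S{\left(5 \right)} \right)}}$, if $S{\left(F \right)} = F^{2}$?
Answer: $\sqrt{16858} \approx 129.84$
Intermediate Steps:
$f{\left(d,U \right)} = 3 - 79 d - 25 U$ ($f{\left(d,U \right)} = 3 - \left(25 U + 79 d\right) = 3 - 79 d - 25 U$)
$\sqrt{1680 + f{\left(-200,S{\left(5 \right)} \right)}} = \sqrt{1680 - \left(-15803 + 625\right)} = \sqrt{1680 + \left(3 + 15800 - 625\right)} = \sqrt{1680 + 15178} = \sqrt{16858}$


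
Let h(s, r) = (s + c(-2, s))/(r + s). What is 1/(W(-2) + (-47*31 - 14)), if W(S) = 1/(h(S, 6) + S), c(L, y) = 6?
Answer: -1/1472 ≈ -0.00067935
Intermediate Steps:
h(s, r) = (6 + s)/(r + s) (h(s, r) = (s + 6)/(r + s) = (6 + s)/(r + s))
W(S) = 1/(1 + S) (W(S) = 1/((6 + S)/(6 + S) + S) = 1/(1 + S))
1/(W(-2) + (-47*31 - 14)) = 1/(1/(1 - 2) + (-47*31 - 14)) = 1/(1/(-1) + (-1457 - 14)) = 1/(-1 - 1471) = 1/(-1472) = -1/1472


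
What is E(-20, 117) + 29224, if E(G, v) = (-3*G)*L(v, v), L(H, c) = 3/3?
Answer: 29284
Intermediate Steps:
L(H, c) = 1 (L(H, c) = 3*(⅓) = 1)
E(G, v) = -3*G (E(G, v) = -3*G*1 = -3*G)
E(-20, 117) + 29224 = -3*(-20) + 29224 = 60 + 29224 = 29284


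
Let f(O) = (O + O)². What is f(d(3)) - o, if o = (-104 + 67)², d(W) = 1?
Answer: -1365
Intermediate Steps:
f(O) = 4*O² (f(O) = (2*O)² = 4*O²)
o = 1369 (o = (-37)² = 1369)
f(d(3)) - o = 4*1² - 1*1369 = 4*1 - 1369 = 4 - 1369 = -1365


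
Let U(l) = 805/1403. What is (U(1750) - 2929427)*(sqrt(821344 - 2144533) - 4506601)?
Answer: 805307119774212/61 - 536085036*I*sqrt(147021)/61 ≈ 1.3202e+13 - 3.3697e+9*I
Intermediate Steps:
U(l) = 35/61 (U(l) = 805*(1/1403) = 35/61)
(U(1750) - 2929427)*(sqrt(821344 - 2144533) - 4506601) = (35/61 - 2929427)*(sqrt(821344 - 2144533) - 4506601) = -178695012*(sqrt(-1323189) - 4506601)/61 = -178695012*(3*I*sqrt(147021) - 4506601)/61 = -178695012*(-4506601 + 3*I*sqrt(147021))/61 = 805307119774212/61 - 536085036*I*sqrt(147021)/61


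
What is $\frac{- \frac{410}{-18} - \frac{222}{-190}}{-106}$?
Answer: $- \frac{10237}{45315} \approx -0.22591$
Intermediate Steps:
$\frac{- \frac{410}{-18} - \frac{222}{-190}}{-106} = \left(\left(-410\right) \left(- \frac{1}{18}\right) - - \frac{111}{95}\right) \left(- \frac{1}{106}\right) = \left(\frac{205}{9} + \frac{111}{95}\right) \left(- \frac{1}{106}\right) = \frac{20474}{855} \left(- \frac{1}{106}\right) = - \frac{10237}{45315}$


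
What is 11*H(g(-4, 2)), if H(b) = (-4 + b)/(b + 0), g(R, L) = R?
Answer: 22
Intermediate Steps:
H(b) = (-4 + b)/b
11*H(g(-4, 2)) = 11*((-4 - 4)/(-4)) = 11*(-1/4*(-8)) = 11*2 = 22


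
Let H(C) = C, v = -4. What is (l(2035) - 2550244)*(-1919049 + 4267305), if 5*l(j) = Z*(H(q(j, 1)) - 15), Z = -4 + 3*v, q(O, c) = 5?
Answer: -5988550630272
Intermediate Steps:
Z = -16 (Z = -4 + 3*(-4) = -4 - 12 = -16)
l(j) = 32 (l(j) = (-16*(5 - 15))/5 = (-16*(-10))/5 = (1/5)*160 = 32)
(l(2035) - 2550244)*(-1919049 + 4267305) = (32 - 2550244)*(-1919049 + 4267305) = -2550212*2348256 = -5988550630272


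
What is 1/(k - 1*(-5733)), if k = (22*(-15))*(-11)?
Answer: 1/9363 ≈ 0.00010680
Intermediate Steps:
k = 3630 (k = -330*(-11) = 3630)
1/(k - 1*(-5733)) = 1/(3630 - 1*(-5733)) = 1/(3630 + 5733) = 1/9363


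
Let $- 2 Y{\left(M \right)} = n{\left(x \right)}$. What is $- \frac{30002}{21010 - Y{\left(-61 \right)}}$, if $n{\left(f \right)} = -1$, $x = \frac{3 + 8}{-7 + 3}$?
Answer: $- \frac{60004}{42019} \approx -1.428$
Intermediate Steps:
$x = - \frac{11}{4}$ ($x = \frac{11}{-4} = 11 \left(- \frac{1}{4}\right) = - \frac{11}{4} \approx -2.75$)
$Y{\left(M \right)} = \frac{1}{2}$ ($Y{\left(M \right)} = \left(- \frac{1}{2}\right) \left(-1\right) = \frac{1}{2}$)
$- \frac{30002}{21010 - Y{\left(-61 \right)}} = - \frac{30002}{21010 - \frac{1}{2}} = - \frac{30002}{\frac{42019}{2}} = \left(-30002\right) \frac{2}{42019} = - \frac{60004}{42019}$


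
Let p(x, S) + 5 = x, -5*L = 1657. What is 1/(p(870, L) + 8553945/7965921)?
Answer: 2655307/2299691870 ≈ 0.0011546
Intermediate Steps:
L = -1657/5 (L = -⅕*1657 = -1657/5 ≈ -331.40)
p(x, S) = -5 + x
1/(p(870, L) + 8553945/7965921) = 1/((-5 + 870) + 8553945/7965921) = 1/(865 + 8553945*(1/7965921)) = 1/(865 + 2851315/2655307) = 1/(2299691870/2655307) = 2655307/2299691870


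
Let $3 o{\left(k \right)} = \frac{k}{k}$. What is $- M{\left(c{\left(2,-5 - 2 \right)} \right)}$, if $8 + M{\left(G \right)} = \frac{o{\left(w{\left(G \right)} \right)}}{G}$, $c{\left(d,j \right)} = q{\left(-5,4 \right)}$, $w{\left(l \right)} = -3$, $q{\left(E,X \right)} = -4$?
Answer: $\frac{97}{12} \approx 8.0833$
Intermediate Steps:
$o{\left(k \right)} = \frac{1}{3}$ ($o{\left(k \right)} = \frac{k \frac{1}{k}}{3} = \frac{1}{3} \cdot 1 = \frac{1}{3}$)
$c{\left(d,j \right)} = -4$
$M{\left(G \right)} = -8 + \frac{1}{3 G}$
$- M{\left(c{\left(2,-5 - 2 \right)} \right)} = - (-8 + \frac{1}{3 \left(-4\right)}) = - (-8 + \frac{1}{3} \left(- \frac{1}{4}\right)) = - (-8 - \frac{1}{12}) = \left(-1\right) \left(- \frac{97}{12}\right) = \frac{97}{12}$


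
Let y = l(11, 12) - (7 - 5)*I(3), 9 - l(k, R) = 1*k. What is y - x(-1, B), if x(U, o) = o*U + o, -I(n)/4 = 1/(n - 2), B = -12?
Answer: 6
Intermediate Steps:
l(k, R) = 9 - k
I(n) = -4/(-2 + n) (I(n) = -4/(n - 2) = -4/(-2 + n))
x(U, o) = o + U*o (x(U, o) = U*o + o = o + U*o)
y = 6 (y = (9 - 1*11) - (7 - 5)*(-4/(-2 + 3)) = (9 - 11) - 2*(-4/1) = -2 - 2*(-4*1) = -2 - 2*(-4) = -2 - 1*(-8) = -2 + 8 = 6)
y - x(-1, B) = 6 - (-12)*(1 - 1) = 6 - (-12)*0 = 6 - 1*0 = 6 + 0 = 6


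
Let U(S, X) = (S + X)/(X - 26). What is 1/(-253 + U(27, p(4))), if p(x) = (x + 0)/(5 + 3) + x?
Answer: -43/10942 ≈ -0.0039298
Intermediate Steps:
p(x) = 9*x/8 (p(x) = x/8 + x = 9*x/8)
U(S, X) = (S + X)/(-26 + X)
1/(-253 + U(27, p(4))) = 1/(-253 + (27 + (9/8)*4)/(-26 + (9/8)*4)) = 1/(-253 + (27 + 9/2)/(-26 + 9/2)) = 1/(-253 + (63/2)/(-43/2)) = 1/(-253 - 2/43*63/2) = 1/(-253 - 63/43) = 1/(-10942/43) = -43/10942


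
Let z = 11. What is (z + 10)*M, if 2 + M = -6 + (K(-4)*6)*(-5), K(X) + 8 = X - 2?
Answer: 8652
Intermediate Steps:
K(X) = -10 + X (K(X) = -8 + (X - 2) = -8 + (-2 + X) = -10 + X)
M = 412 (M = -2 + (-6 + ((-10 - 4)*6)*(-5)) = -2 + (-6 - 14*6*(-5)) = -2 + (-6 - 84*(-5)) = -2 + (-6 + 420) = -2 + 414 = 412)
(z + 10)*M = (11 + 10)*412 = 21*412 = 8652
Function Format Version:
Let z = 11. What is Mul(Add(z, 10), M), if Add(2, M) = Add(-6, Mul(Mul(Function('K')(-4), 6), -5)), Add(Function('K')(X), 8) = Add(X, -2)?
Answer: 8652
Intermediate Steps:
Function('K')(X) = Add(-10, X) (Function('K')(X) = Add(-8, Add(X, -2)) = Add(-8, Add(-2, X)) = Add(-10, X))
M = 412 (M = Add(-2, Add(-6, Mul(Mul(Add(-10, -4), 6), -5))) = Add(-2, Add(-6, Mul(Mul(-14, 6), -5))) = Add(-2, Add(-6, Mul(-84, -5))) = Add(-2, Add(-6, 420)) = Add(-2, 414) = 412)
Mul(Add(z, 10), M) = Mul(Add(11, 10), 412) = Mul(21, 412) = 8652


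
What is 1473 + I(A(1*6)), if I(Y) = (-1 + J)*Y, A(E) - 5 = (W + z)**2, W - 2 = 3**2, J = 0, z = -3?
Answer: 1404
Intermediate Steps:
W = 11 (W = 2 + 3**2 = 2 + 9 = 11)
A(E) = 69 (A(E) = 5 + (11 - 3)**2 = 5 + 8**2 = 5 + 64 = 69)
I(Y) = -Y (I(Y) = (-1 + 0)*Y = -Y)
1473 + I(A(1*6)) = 1473 - 1*69 = 1473 - 69 = 1404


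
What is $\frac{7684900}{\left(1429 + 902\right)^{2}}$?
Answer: $\frac{207700}{146853} \approx 1.4143$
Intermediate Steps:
$\frac{7684900}{\left(1429 + 902\right)^{2}} = \frac{7684900}{2331^{2}} = \frac{7684900}{5433561} = 7684900 \cdot \frac{1}{5433561} = \frac{207700}{146853}$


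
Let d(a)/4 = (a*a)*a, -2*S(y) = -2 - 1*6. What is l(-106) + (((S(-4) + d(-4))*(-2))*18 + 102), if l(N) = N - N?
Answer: 9174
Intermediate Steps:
S(y) = 4 (S(y) = -(-2 - 1*6)/2 = -(-2 - 6)/2 = -½*(-8) = 4)
d(a) = 4*a³ (d(a) = 4*((a*a)*a) = 4*(a²*a) = 4*a³)
l(N) = 0
l(-106) + (((S(-4) + d(-4))*(-2))*18 + 102) = 0 + (((4 + 4*(-4)³)*(-2))*18 + 102) = 0 + (((4 + 4*(-64))*(-2))*18 + 102) = 0 + (((4 - 256)*(-2))*18 + 102) = 0 + (-252*(-2)*18 + 102) = 0 + (504*18 + 102) = 0 + (9072 + 102) = 0 + 9174 = 9174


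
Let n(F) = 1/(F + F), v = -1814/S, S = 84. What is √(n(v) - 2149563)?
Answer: I*√1768335871434/907 ≈ 1466.1*I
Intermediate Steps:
v = -907/42 (v = -1814/84 = -1814*1/84 = -907/42 ≈ -21.595)
n(F) = 1/(2*F)
√(n(v) - 2149563) = √(1/(2*(-907/42)) - 2149563) = √((½)*(-42/907) - 2149563) = √(-21/907 - 2149563) = √(-1949653662/907) = I*√1768335871434/907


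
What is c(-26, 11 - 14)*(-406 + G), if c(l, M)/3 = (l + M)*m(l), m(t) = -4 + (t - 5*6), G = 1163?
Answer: 3951540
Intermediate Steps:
m(t) = -34 + t (m(t) = -4 + (t - 30) = -4 + (-30 + t) = -34 + t)
c(l, M) = 3*(-34 + l)*(M + l) (c(l, M) = 3*((l + M)*(-34 + l)) = 3*((M + l)*(-34 + l)) = 3*((-34 + l)*(M + l)) = 3*(-34 + l)*(M + l))
c(-26, 11 - 14)*(-406 + G) = (3*(-34 - 26)*((11 - 14) - 26))*(-406 + 1163) = (3*(-60)*(-3 - 26))*757 = (3*(-60)*(-29))*757 = 5220*757 = 3951540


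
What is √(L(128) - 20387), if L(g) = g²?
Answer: I*√4003 ≈ 63.269*I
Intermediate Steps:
√(L(128) - 20387) = √(128² - 20387) = √(16384 - 20387) = √(-4003) = I*√4003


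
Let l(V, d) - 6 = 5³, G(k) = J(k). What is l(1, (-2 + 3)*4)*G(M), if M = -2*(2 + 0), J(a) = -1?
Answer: -131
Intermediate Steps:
M = -4 (M = -2*2 = -4)
G(k) = -1
l(V, d) = 131 (l(V, d) = 6 + 5³ = 6 + 125 = 131)
l(1, (-2 + 3)*4)*G(M) = 131*(-1) = -131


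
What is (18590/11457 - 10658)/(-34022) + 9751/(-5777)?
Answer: -1547764108211/1125908570979 ≈ -1.3747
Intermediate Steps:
(18590/11457 - 10658)/(-34022) + 9751/(-5777) = (18590*(1/11457) - 10658)*(-1/34022) + 9751*(-1/5777) = (18590/11457 - 10658)*(-1/34022) - 9751/5777 = -122090116/11457*(-1/34022) - 9751/5777 = 61045058/194895027 - 9751/5777 = -1547764108211/1125908570979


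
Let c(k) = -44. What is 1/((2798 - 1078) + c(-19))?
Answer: 1/1676 ≈ 0.00059666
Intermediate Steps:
1/((2798 - 1078) + c(-19)) = 1/((2798 - 1078) - 44) = 1/(1720 - 44) = 1/1676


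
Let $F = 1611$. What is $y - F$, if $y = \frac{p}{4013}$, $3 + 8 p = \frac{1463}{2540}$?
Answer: $- \frac{131367647917}{81544160} \approx -1611.0$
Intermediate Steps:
$p = - \frac{6157}{20320}$ ($p = - \frac{3}{8} + \frac{1463 \cdot \frac{1}{2540}}{8} = - \frac{3}{8} + \frac{1}{8} \cdot \frac{1463}{2540} = - \frac{3}{8} + \frac{1463}{20320} = - \frac{6157}{20320} \approx -0.303$)
$y = - \frac{6157}{81544160}$ ($y = - \frac{6157}{20320 \cdot 4013} = \left(- \frac{6157}{20320}\right) \frac{1}{4013} = - \frac{6157}{81544160} \approx -7.5505 \cdot 10^{-5}$)
$y - F = - \frac{6157}{81544160} - 1611 = - \frac{131367647917}{81544160}$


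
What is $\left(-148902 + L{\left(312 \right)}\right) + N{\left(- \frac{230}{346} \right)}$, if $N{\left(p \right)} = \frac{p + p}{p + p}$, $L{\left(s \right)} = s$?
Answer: $-148589$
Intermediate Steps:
$N{\left(p \right)} = 1$ ($N{\left(p \right)} = \frac{2 p}{2 p} = 2 p \frac{1}{2 p} = 1$)
$\left(-148902 + L{\left(312 \right)}\right) + N{\left(- \frac{230}{346} \right)} = \left(-148902 + 312\right) + 1 = -148590 + 1 = -148589$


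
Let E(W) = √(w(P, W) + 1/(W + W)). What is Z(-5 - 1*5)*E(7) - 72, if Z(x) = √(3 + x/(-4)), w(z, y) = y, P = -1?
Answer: -72 + 33*√7/14 ≈ -65.764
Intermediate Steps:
Z(x) = √(3 - x/4) (Z(x) = √(3 + x*(-¼)) = √(3 - x/4))
E(W) = √(W + 1/(2*W)) (E(W) = √(W + 1/(W + W)) = √(W + 1/(2*W)))
Z(-5 - 1*5)*E(7) - 72 = (√(12 - (-5 - 1*5))/2)*(√(2/7 + 4*7)/2) - 72 = (√(12 - (-5 - 5))/2)*(√(2*(⅐) + 28)/2) - 72 = (√(12 - 1*(-10))/2)*(√(2/7 + 28)/2) - 72 = (√(12 + 10)/2)*(√(198/7)/2) - 72 = (√22/2)*((3*√154/7)/2) - 72 = (√22/2)*(3*√154/14) - 72 = 33*√7/14 - 72 = -72 + 33*√7/14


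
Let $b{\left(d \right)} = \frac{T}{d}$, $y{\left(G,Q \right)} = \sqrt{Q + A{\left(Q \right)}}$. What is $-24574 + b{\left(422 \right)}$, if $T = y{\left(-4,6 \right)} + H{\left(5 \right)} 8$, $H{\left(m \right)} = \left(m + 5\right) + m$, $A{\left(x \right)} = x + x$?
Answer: $- \frac{5185054}{211} + \frac{3 \sqrt{2}}{422} \approx -24574.0$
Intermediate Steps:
$A{\left(x \right)} = 2 x$
$y{\left(G,Q \right)} = \sqrt{3} \sqrt{Q}$ ($y{\left(G,Q \right)} = \sqrt{Q + 2 Q} = \sqrt{3 Q} = \sqrt{3} \sqrt{Q}$)
$H{\left(m \right)} = 5 + 2 m$ ($H{\left(m \right)} = \left(5 + m\right) + m = 5 + 2 m$)
$T = 120 + 3 \sqrt{2}$ ($T = \sqrt{3} \sqrt{6} + \left(5 + 2 \cdot 5\right) 8 = 3 \sqrt{2} + \left(5 + 10\right) 8 = 3 \sqrt{2} + 15 \cdot 8 = 3 \sqrt{2} + 120 = 120 + 3 \sqrt{2} \approx 124.24$)
$b{\left(d \right)} = \frac{120 + 3 \sqrt{2}}{d}$
$-24574 + b{\left(422 \right)} = -24574 + \frac{3 \left(40 + \sqrt{2}\right)}{422} = -24574 + 3 \cdot \frac{1}{422} \left(40 + \sqrt{2}\right) = -24574 + \left(\frac{60}{211} + \frac{3 \sqrt{2}}{422}\right) = - \frac{5185054}{211} + \frac{3 \sqrt{2}}{422}$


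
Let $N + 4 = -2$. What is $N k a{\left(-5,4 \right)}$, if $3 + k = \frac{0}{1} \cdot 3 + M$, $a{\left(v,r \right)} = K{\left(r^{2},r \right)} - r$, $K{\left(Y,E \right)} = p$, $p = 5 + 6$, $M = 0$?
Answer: $126$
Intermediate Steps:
$p = 11$
$K{\left(Y,E \right)} = 11$
$N = -6$ ($N = -4 - 2 = -6$)
$a{\left(v,r \right)} = 11 - r$
$k = -3$ ($k = -3 + \left(\frac{0}{1} \cdot 3 + 0\right) = -3 + \left(0 \cdot 1 \cdot 3 + 0\right) = -3 + \left(0 \cdot 3 + 0\right) = -3 + \left(0 + 0\right) = -3 + 0 = -3$)
$N k a{\left(-5,4 \right)} = \left(-6\right) \left(-3\right) \left(11 - 4\right) = 18 \left(11 - 4\right) = 18 \cdot 7 = 126$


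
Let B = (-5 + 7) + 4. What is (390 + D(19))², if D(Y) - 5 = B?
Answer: 160801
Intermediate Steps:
B = 6 (B = 2 + 4 = 6)
D(Y) = 11 (D(Y) = 5 + 6 = 11)
(390 + D(19))² = (390 + 11)² = 401² = 160801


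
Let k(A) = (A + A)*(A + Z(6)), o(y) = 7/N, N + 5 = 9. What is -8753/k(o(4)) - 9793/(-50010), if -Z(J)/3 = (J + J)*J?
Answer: 3560648447/300009990 ≈ 11.868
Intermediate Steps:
N = 4 (N = -5 + 9 = 4)
Z(J) = -6*J**2 (Z(J) = -3*(J + J)*J = -3*2*J*J = -6*J**2)
o(y) = 7/4
k(A) = 2*A*(-216 + A) (k(A) = (A + A)*(A - 6*6**2) = (2*A)*(A - 6*36) = (2*A)*(A - 216) = (2*A)*(-216 + A) = 2*A*(-216 + A))
-8753/k(o(4)) - 9793/(-50010) = -8753*2/(7*(-216 + 7/4)) - 9793/(-50010) = -8753/(2*(7/4)*(-857/4)) - 9793*(-1/50010) = -8753/(-5999/8) + 9793/50010 = -8753*(-8/5999) + 9793/50010 = 70024/5999 + 9793/50010 = 3560648447/300009990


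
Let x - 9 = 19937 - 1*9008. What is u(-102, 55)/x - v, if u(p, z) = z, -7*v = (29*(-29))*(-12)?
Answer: 110386681/76566 ≈ 1441.7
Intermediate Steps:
v = -10092/7 (v = -29*(-29)*(-12)/7 = -(-841)*(-12)/7 = -1/7*10092 = -10092/7 ≈ -1441.7)
x = 10938 (x = 9 + (19937 - 1*9008) = 9 + (19937 - 9008) = 9 + 10929 = 10938)
u(-102, 55)/x - v = 55/10938 - 1*(-10092/7) = 55*(1/10938) + 10092/7 = 55/10938 + 10092/7 = 110386681/76566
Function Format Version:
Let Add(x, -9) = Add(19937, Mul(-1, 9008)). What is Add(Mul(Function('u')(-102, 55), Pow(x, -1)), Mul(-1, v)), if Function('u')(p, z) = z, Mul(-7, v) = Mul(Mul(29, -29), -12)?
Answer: Rational(110386681, 76566) ≈ 1441.7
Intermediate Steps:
v = Rational(-10092, 7) (v = Mul(Rational(-1, 7), Mul(Mul(29, -29), -12)) = Mul(Rational(-1, 7), Mul(-841, -12)) = Mul(Rational(-1, 7), 10092) = Rational(-10092, 7) ≈ -1441.7)
x = 10938 (x = Add(9, Add(19937, Mul(-1, 9008))) = Add(9, Add(19937, -9008)) = Add(9, 10929) = 10938)
Add(Mul(Function('u')(-102, 55), Pow(x, -1)), Mul(-1, v)) = Add(Mul(55, Pow(10938, -1)), Mul(-1, Rational(-10092, 7))) = Add(Mul(55, Rational(1, 10938)), Rational(10092, 7)) = Add(Rational(55, 10938), Rational(10092, 7)) = Rational(110386681, 76566)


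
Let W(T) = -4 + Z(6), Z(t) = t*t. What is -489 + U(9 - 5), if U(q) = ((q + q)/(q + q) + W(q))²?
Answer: 600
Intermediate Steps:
Z(t) = t²
W(T) = 32 (W(T) = -4 + 6² = -4 + 36 = 32)
U(q) = 1089 (U(q) = ((q + q)/(q + q) + 32)² = ((2*q)/((2*q)) + 32)² = ((2*q)*(1/(2*q)) + 32)² = (1 + 32)² = 33² = 1089)
-489 + U(9 - 5) = -489 + 1089 = 600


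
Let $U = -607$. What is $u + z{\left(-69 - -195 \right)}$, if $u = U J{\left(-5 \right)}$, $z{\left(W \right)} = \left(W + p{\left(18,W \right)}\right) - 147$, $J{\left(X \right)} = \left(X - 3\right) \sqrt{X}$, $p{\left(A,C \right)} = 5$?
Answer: $-16 + 4856 i \sqrt{5} \approx -16.0 + 10858.0 i$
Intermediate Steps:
$J{\left(X \right)} = \sqrt{X} \left(-3 + X\right)$ ($J{\left(X \right)} = \left(X - 3\right) \sqrt{X} = \left(-3 + X\right) \sqrt{X} = \sqrt{X} \left(-3 + X\right)$)
$z{\left(W \right)} = -142 + W$ ($z{\left(W \right)} = \left(W + 5\right) - 147 = \left(5 + W\right) - 147 = -142 + W$)
$u = 4856 i \sqrt{5}$ ($u = - 607 \sqrt{-5} \left(-3 - 5\right) = - 607 i \sqrt{5} \left(-8\right) = - 607 \left(- 8 i \sqrt{5}\right) = 4856 i \sqrt{5} \approx 10858.0 i$)
$u + z{\left(-69 - -195 \right)} = 4856 i \sqrt{5} - 16 = -16 + 4856 i \sqrt{5}$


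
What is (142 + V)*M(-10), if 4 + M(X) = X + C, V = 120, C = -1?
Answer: -3930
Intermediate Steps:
M(X) = -5 + X (M(X) = -4 + (X - 1) = -4 + (-1 + X) = -5 + X)
(142 + V)*M(-10) = (142 + 120)*(-5 - 10) = 262*(-15) = -3930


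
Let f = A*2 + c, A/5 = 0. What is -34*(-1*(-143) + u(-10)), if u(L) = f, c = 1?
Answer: -4896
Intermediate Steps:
A = 0 (A = 5*0 = 0)
f = 1 (f = 0*2 + 1 = 0 + 1 = 1)
u(L) = 1
-34*(-1*(-143) + u(-10)) = -34*(-1*(-143) + 1) = -34*(143 + 1) = -34*144 = -4896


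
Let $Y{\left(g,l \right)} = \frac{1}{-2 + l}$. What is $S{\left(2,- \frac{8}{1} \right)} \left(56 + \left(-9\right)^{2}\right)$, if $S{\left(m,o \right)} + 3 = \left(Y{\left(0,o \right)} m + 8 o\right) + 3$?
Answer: $- \frac{43977}{5} \approx -8795.4$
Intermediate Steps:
$S{\left(m,o \right)} = 8 o + \frac{m}{-2 + o}$ ($S{\left(m,o \right)} = -3 + \left(\left(\frac{m}{-2 + o} + 8 o\right) + 3\right) = -3 + \left(\left(8 o + \frac{m}{-2 + o}\right) + 3\right) = -3 + \left(3 + 8 o + \frac{m}{-2 + o}\right) = 8 o + \frac{m}{-2 + o}$)
$S{\left(2,- \frac{8}{1} \right)} \left(56 + \left(-9\right)^{2}\right) = \frac{2 + 8 \left(- \frac{8}{1}\right) \left(-2 - \frac{8}{1}\right)}{-2 - \frac{8}{1}} \left(56 + \left(-9\right)^{2}\right) = \frac{2 + 8 \left(\left(-8\right) 1\right) \left(-2 - 8\right)}{-2 - 8} \left(56 + 81\right) = \frac{2 + 8 \left(-8\right) \left(-2 - 8\right)}{-2 - 8} \cdot 137 = \frac{2 + 8 \left(-8\right) \left(-10\right)}{-10} \cdot 137 = - \frac{2 + 640}{10} \cdot 137 = \left(- \frac{1}{10}\right) 642 \cdot 137 = \left(- \frac{321}{5}\right) 137 = - \frac{43977}{5}$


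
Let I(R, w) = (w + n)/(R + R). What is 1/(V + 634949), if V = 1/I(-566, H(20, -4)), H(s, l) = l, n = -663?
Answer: 667/423512115 ≈ 1.5749e-6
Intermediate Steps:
I(R, w) = (-663 + w)/(2*R) (I(R, w) = (w - 663)/(R + R) = (-663 + w)/((2*R)) = (-663 + w)*(1/(2*R)) = (-663 + w)/(2*R))
V = 1132/667 (V = 1/((½)*(-663 - 4)/(-566)) = 1/((½)*(-1/566)*(-667)) = 1/(667/1132) = 1132/667 ≈ 1.6972)
1/(V + 634949) = 1/(1132/667 + 634949) = 1/(423512115/667) = 667/423512115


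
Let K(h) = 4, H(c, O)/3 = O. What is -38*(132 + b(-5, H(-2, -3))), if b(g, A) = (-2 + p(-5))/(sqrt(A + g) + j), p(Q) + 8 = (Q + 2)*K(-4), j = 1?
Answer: 836*(-6*sqrt(14) + 5*I)/(sqrt(14) - I) ≈ -4960.3 - 208.54*I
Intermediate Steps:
H(c, O) = 3*O
p(Q) = 4*Q (p(Q) = -8 + (Q + 2)*4 = -8 + (2 + Q)*4 = -8 + (8 + 4*Q) = 4*Q)
b(g, A) = -22/(1 + sqrt(A + g)) (b(g, A) = (-2 + 4*(-5))/(sqrt(A + g) + 1) = (-2 - 20)/(1 + sqrt(A + g)) = -22/(1 + sqrt(A + g)))
-38*(132 + b(-5, H(-2, -3))) = -38*(132 - 22/(1 + sqrt(3*(-3) - 5))) = -38*(132 - 22/(1 + sqrt(-9 - 5))) = -38*(132 - 22/(1 + sqrt(-14))) = -38*(132 - 22/(1 + I*sqrt(14))) = -5016 + 836/(1 + I*sqrt(14))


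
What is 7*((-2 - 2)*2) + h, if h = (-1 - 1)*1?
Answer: -58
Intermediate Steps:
h = -2 (h = -2*1 = -2)
7*((-2 - 2)*2) + h = 7*((-2 - 2)*2) - 2 = 7*(-4*2) - 2 = 7*(-8) - 2 = -56 - 2 = -58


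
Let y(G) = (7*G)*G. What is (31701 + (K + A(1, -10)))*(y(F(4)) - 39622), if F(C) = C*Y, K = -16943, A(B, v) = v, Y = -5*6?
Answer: 902253144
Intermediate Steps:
Y = -30
F(C) = -30*C (F(C) = C*(-30) = -30*C)
y(G) = 7*G**2
(31701 + (K + A(1, -10)))*(y(F(4)) - 39622) = (31701 + (-16943 - 10))*(7*(-30*4)**2 - 39622) = (31701 - 16953)*(7*(-120)**2 - 39622) = 14748*(7*14400 - 39622) = 14748*(100800 - 39622) = 14748*61178 = 902253144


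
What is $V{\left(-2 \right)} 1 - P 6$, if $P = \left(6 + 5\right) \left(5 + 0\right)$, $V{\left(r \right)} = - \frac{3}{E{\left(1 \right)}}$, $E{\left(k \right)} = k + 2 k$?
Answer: $330$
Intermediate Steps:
$E{\left(k \right)} = 3 k$
$V{\left(r \right)} = -1$ ($V{\left(r \right)} = - \frac{3}{3 \cdot 1} = - \frac{3}{3} = \left(-3\right) \frac{1}{3} = -1$)
$P = 55$ ($P = 11 \cdot 5 = 55$)
$V{\left(-2 \right)} 1 - P 6 = \left(-1\right) 1 \left(-1\right) 55 \cdot 6 = - \left(-55\right) 6 = \left(-1\right) \left(-330\right) = 330$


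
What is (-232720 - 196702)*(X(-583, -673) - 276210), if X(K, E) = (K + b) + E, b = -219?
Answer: 119244048070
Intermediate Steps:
X(K, E) = -219 + E + K (X(K, E) = (K - 219) + E = (-219 + K) + E = -219 + E + K)
(-232720 - 196702)*(X(-583, -673) - 276210) = (-232720 - 196702)*((-219 - 673 - 583) - 276210) = -429422*(-1475 - 276210) = -429422*(-277685) = 119244048070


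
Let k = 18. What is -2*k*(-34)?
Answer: 1224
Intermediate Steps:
-2*k*(-34) = -2*18*(-34) = -36*(-34) = 1224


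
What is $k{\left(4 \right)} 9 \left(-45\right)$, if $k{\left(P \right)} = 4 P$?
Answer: $-6480$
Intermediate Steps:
$k{\left(4 \right)} 9 \left(-45\right) = 4 \cdot 4 \cdot 9 \left(-45\right) = 16 \cdot 9 \left(-45\right) = 144 \left(-45\right) = -6480$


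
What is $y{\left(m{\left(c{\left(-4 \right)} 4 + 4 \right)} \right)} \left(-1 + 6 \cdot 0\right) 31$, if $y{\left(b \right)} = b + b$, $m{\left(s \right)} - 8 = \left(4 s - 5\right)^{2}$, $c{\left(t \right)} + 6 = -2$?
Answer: $-849214$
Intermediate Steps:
$c{\left(t \right)} = -8$ ($c{\left(t \right)} = -6 - 2 = -8$)
$m{\left(s \right)} = 8 + \left(-5 + 4 s\right)^{2}$ ($m{\left(s \right)} = 8 + \left(4 s - 5\right)^{2} = 8 + \left(-5 + 4 s\right)^{2}$)
$y{\left(b \right)} = 2 b$
$y{\left(m{\left(c{\left(-4 \right)} 4 + 4 \right)} \right)} \left(-1 + 6 \cdot 0\right) 31 = 2 \left(8 + \left(-5 + 4 \left(\left(-8\right) 4 + 4\right)\right)^{2}\right) \left(-1 + 6 \cdot 0\right) 31 = 2 \left(8 + \left(-5 + 4 \left(-32 + 4\right)\right)^{2}\right) \left(-1 + 0\right) 31 = 2 \left(8 + \left(-5 + 4 \left(-28\right)\right)^{2}\right) \left(-1\right) 31 = 2 \left(8 + \left(-5 - 112\right)^{2}\right) \left(-1\right) 31 = 2 \left(8 + \left(-117\right)^{2}\right) \left(-1\right) 31 = 2 \left(8 + 13689\right) \left(-1\right) 31 = 2 \cdot 13697 \left(-1\right) 31 = 27394 \left(-1\right) 31 = \left(-27394\right) 31 = -849214$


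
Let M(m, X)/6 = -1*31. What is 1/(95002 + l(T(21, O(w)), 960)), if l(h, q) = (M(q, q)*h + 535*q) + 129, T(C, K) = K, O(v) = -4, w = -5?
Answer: 1/609475 ≈ 1.6408e-6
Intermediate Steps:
M(m, X) = -186 (M(m, X) = 6*(-1*31) = 6*(-31) = -186)
l(h, q) = 129 - 186*h + 535*q (l(h, q) = (-186*h + 535*q) + 129 = 129 - 186*h + 535*q)
1/(95002 + l(T(21, O(w)), 960)) = 1/(95002 + (129 - 186*(-4) + 535*960)) = 1/(95002 + (129 + 744 + 513600)) = 1/(95002 + 514473) = 1/609475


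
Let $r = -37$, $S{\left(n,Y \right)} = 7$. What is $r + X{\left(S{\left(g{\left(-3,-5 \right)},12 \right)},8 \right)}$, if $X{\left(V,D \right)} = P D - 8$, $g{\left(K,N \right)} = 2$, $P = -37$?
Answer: $-341$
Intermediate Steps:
$X{\left(V,D \right)} = -8 - 37 D$ ($X{\left(V,D \right)} = - 37 D - 8 = -8 - 37 D$)
$r + X{\left(S{\left(g{\left(-3,-5 \right)},12 \right)},8 \right)} = -37 - 304 = -341$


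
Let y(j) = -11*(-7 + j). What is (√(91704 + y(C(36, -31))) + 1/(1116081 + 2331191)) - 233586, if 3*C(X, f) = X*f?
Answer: -805234477391/3447272 + √95873 ≈ -2.3328e+5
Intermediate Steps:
C(X, f) = X*f/3 (C(X, f) = (X*f)/3 = X*f/3)
y(j) = 77 - 11*j
(√(91704 + y(C(36, -31))) + 1/(1116081 + 2331191)) - 233586 = (√(91704 + (77 - 11*36*(-31)/3)) + 1/(1116081 + 2331191)) - 233586 = (√(91704 + (77 - 11*(-372))) + 1/3447272) - 233586 = (√(91704 + (77 + 4092)) + 1/3447272) - 233586 = (√(91704 + 4169) + 1/3447272) - 233586 = (√95873 + 1/3447272) - 233586 = (1/3447272 + √95873) - 233586 = -805234477391/3447272 + √95873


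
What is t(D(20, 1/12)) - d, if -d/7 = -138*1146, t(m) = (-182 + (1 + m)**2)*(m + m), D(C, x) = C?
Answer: -1096676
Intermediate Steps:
t(m) = 2*m*(-182 + (1 + m)**2) (t(m) = (-182 + (1 + m)**2)*(2*m) = 2*m*(-182 + (1 + m)**2))
d = 1107036 (d = -(-966)*1146 = -7*(-158148) = 1107036)
t(D(20, 1/12)) - d = 2*20*(-182 + (1 + 20)**2) - 1*1107036 = 2*20*(-182 + 21**2) - 1107036 = 2*20*(-182 + 441) - 1107036 = 2*20*259 - 1107036 = 10360 - 1107036 = -1096676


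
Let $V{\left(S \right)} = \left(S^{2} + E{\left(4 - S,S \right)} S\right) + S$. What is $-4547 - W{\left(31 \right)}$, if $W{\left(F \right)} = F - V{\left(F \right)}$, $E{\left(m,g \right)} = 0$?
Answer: $-3586$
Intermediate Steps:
$V{\left(S \right)} = S + S^{2}$ ($V{\left(S \right)} = \left(S^{2} + 0 S\right) + S = \left(S^{2} + 0\right) + S = S^{2} + S = S + S^{2}$)
$W{\left(F \right)} = F - F \left(1 + F\right)$
$-4547 - W{\left(31 \right)} = -4547 - - 31^{2} = -4547 - \left(-1\right) 961 = -4547 - -961 = -4547 + 961 = -3586$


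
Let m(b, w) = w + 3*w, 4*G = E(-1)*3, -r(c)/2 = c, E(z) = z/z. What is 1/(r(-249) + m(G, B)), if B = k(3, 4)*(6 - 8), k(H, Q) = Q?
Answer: 1/466 ≈ 0.0021459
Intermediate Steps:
E(z) = 1
r(c) = -2*c
G = 3/4 (G = (1*3)/4 = (1/4)*3 = 3/4 ≈ 0.75000)
B = -8 (B = 4*(6 - 8) = 4*(-2) = -8)
m(b, w) = 4*w
1/(r(-249) + m(G, B)) = 1/(-2*(-249) + 4*(-8)) = 1/(498 - 32) = 1/466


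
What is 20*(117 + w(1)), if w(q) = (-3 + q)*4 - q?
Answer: 2160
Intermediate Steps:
w(q) = -12 + 3*q (w(q) = (-12 + 4*q) - q = -12 + 3*q)
20*(117 + w(1)) = 20*(117 + (-12 + 3*1)) = 20*(117 + (-12 + 3)) = 20*(117 - 9) = 20*108 = 2160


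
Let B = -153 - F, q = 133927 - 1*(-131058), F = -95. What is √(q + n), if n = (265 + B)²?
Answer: √307834 ≈ 554.83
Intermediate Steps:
q = 264985 (q = 133927 + 131058 = 264985)
B = -58 (B = -153 - 1*(-95) = -153 + 95 = -58)
n = 42849 (n = (265 - 58)² = 207² = 42849)
√(q + n) = √(264985 + 42849) = √307834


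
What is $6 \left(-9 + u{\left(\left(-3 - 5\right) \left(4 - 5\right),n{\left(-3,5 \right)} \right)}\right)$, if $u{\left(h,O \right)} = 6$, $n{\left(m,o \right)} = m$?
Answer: $-18$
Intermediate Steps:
$6 \left(-9 + u{\left(\left(-3 - 5\right) \left(4 - 5\right),n{\left(-3,5 \right)} \right)}\right) = 6 \left(-9 + 6\right) = 6 \left(-3\right) = -18$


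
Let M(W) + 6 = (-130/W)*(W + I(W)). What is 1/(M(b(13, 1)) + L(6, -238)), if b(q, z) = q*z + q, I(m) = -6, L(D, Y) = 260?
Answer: 1/154 ≈ 0.0064935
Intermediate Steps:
b(q, z) = q + q*z
M(W) = -6 - 130*(-6 + W)/W (M(W) = -6 + (-130/W)*(W - 6) = -6 + (-130/W)*(-6 + W) = -6 - 130*(-6 + W)/W)
1/(M(b(13, 1)) + L(6, -238)) = 1/((-136 + 780/((13*(1 + 1)))) + 260) = 1/((-136 + 780/((13*2))) + 260) = 1/((-136 + 780/26) + 260) = 1/((-136 + 780*(1/26)) + 260) = 1/((-136 + 30) + 260) = 1/(-106 + 260) = 1/154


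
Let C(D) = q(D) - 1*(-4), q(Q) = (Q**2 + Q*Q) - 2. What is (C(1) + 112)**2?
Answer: 13456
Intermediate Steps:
q(Q) = -2 + 2*Q**2 (q(Q) = (Q**2 + Q**2) - 2 = 2*Q**2 - 2 = -2 + 2*Q**2)
C(D) = 2 + 2*D**2 (C(D) = (-2 + 2*D**2) - 1*(-4) = (-2 + 2*D**2) + 4 = 2 + 2*D**2)
(C(1) + 112)**2 = ((2 + 2*1**2) + 112)**2 = ((2 + 2*1) + 112)**2 = ((2 + 2) + 112)**2 = (4 + 112)**2 = 116**2 = 13456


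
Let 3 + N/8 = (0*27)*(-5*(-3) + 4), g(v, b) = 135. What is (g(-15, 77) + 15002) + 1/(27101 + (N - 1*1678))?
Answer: 384464664/25399 ≈ 15137.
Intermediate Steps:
N = -24 (N = -24 + 8*((0*27)*(-5*(-3) + 4)) = -24 + 8*(0*(15 + 4)) = -24 + 8*(0*19) = -24 + 8*0 = -24 + 0 = -24)
(g(-15, 77) + 15002) + 1/(27101 + (N - 1*1678)) = (135 + 15002) + 1/(27101 + (-24 - 1*1678)) = 15137 + 1/(27101 + (-24 - 1678)) = 15137 + 1/(27101 - 1702) = 15137 + 1/25399 = 384464664/25399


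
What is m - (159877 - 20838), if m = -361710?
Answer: -500749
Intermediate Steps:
m - (159877 - 20838) = -361710 - (159877 - 20838) = -361710 - 1*139039 = -361710 - 139039 = -500749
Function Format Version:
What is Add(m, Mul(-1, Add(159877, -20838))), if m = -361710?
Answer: -500749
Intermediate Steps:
Add(m, Mul(-1, Add(159877, -20838))) = Add(-361710, Mul(-1, Add(159877, -20838))) = Add(-361710, Mul(-1, 139039)) = Add(-361710, -139039) = -500749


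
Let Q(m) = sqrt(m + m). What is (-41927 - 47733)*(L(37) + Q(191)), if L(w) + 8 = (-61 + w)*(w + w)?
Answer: 159953440 - 89660*sqrt(382) ≈ 1.5820e+8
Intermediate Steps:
Q(m) = sqrt(2)*sqrt(m) (Q(m) = sqrt(2*m) = sqrt(2)*sqrt(m))
L(w) = -8 + 2*w*(-61 + w) (L(w) = -8 + (-61 + w)*(w + w) = -8 + (-61 + w)*(2*w) = -8 + 2*w*(-61 + w))
(-41927 - 47733)*(L(37) + Q(191)) = (-41927 - 47733)*((-8 - 122*37 + 2*37**2) + sqrt(2)*sqrt(191)) = -89660*((-8 - 4514 + 2*1369) + sqrt(382)) = -89660*((-8 - 4514 + 2738) + sqrt(382)) = -89660*(-1784 + sqrt(382)) = 159953440 - 89660*sqrt(382)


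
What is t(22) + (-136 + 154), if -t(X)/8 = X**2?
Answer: -3854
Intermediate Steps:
t(X) = -8*X**2
t(22) + (-136 + 154) = -8*22**2 + (-136 + 154) = -8*484 + 18 = -3872 + 18 = -3854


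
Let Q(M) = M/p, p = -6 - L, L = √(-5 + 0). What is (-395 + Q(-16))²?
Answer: (-4761191*I + 1859660*√5)/(-31*I + 12*√5) ≈ 1.5418e+5 + 685.28*I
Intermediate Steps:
L = I*√5 (L = √(-5) = I*√5 ≈ 2.2361*I)
p = -6 - I*√5 ≈ -6.0 - 2.2361*I
Q(M) = M/(-6 - I*√5)
(-395 + Q(-16))² = (-395 + (-6/41*(-16) + (1/41)*I*(-16)*√5))² = (-395 + (96/41 - 16*I*√5/41))² = (-16099/41 - 16*I*√5/41)²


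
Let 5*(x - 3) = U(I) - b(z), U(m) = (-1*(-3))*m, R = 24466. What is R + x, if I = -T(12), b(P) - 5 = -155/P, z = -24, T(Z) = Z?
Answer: 2935141/120 ≈ 24460.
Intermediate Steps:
b(P) = 5 - 155/P
I = -12 (I = -1*12 = -12)
U(m) = 3*m
x = -779/120 (x = 3 + (3*(-12) - (5 - 155/(-24)))/5 = 3 + (-36 - (5 - 155*(-1/24)))/5 = 3 + (-36 - (5 + 155/24))/5 = 3 + (-36 - 1*275/24)/5 = 3 + (-36 - 275/24)/5 = 3 + (1/5)*(-1139/24) = 3 - 1139/120 = -779/120 ≈ -6.4917)
R + x = 24466 - 779/120 = 2935141/120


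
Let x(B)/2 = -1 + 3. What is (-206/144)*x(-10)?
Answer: -103/18 ≈ -5.7222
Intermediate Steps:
x(B) = 4 (x(B) = 2*(-1 + 3) = 2*2 = 4)
(-206/144)*x(-10) = -206/144*4 = -206*1/144*4 = -103/72*4 = -103/18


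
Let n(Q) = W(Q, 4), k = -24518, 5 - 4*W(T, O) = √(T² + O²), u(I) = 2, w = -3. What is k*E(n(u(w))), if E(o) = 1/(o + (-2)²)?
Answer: -2059512/421 - 196144*√5/421 ≈ -5933.7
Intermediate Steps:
W(T, O) = 5/4 - √(O² + T²)/4 (W(T, O) = 5/4 - √(T² + O²)/4 = 5/4 - √(O² + T²)/4)
n(Q) = 5/4 - √(16 + Q²)/4 (n(Q) = 5/4 - √(4² + Q²)/4 = 5/4 - √(16 + Q²)/4)
E(o) = 1/(4 + o) (E(o) = 1/(o + 4) = 1/(4 + o))
k*E(n(u(w))) = -24518/(4 + (5/4 - √(16 + 2²)/4)) = -24518/(4 + (5/4 - √(16 + 4)/4)) = -24518/(4 + (5/4 - √5/2)) = -24518/(21/4 - √5/2)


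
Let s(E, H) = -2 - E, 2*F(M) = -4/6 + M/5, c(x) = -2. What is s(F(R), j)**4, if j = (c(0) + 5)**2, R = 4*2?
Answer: 1874161/50625 ≈ 37.020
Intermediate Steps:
R = 8
j = 9 (j = (-2 + 5)**2 = 3**2 = 9)
F(M) = -1/3 + M/10 (F(M) = (-4/6 + M/5)/2 = (-4*1/6 + M*(1/5))/2 = (-2/3 + M/5)/2 = -1/3 + M/10)
s(F(R), j)**4 = (-2 - (-1/3 + (1/10)*8))**4 = (-2 - (-1/3 + 4/5))**4 = (-2 - 1*7/15)**4 = (-2 - 7/15)**4 = (-37/15)**4 = 1874161/50625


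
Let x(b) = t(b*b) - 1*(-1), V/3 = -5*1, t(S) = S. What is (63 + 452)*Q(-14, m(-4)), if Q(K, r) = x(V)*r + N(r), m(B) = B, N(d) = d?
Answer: -467620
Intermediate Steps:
V = -15 (V = 3*(-5*1) = 3*(-5) = -15)
x(b) = 1 + b² (x(b) = b*b - 1*(-1) = b² + 1 = 1 + b²)
Q(K, r) = 227*r (Q(K, r) = (1 + (-15)²)*r + r = (1 + 225)*r + r = 226*r + r = 227*r)
(63 + 452)*Q(-14, m(-4)) = (63 + 452)*(227*(-4)) = 515*(-908) = -467620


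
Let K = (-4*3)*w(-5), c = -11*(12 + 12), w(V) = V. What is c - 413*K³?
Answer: -89208264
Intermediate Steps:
c = -264 (c = -11*24 = -264)
K = 60 (K = -4*3*(-5) = -2*6*(-5) = -12*(-5) = 60)
c - 413*K³ = -264 - 413*60³ = -264 - 413*216000 = -264 - 89208000 = -89208264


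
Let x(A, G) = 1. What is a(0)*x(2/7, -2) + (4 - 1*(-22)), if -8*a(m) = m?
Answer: 26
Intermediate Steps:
a(m) = -m/8
a(0)*x(2/7, -2) + (4 - 1*(-22)) = -1/8*0*1 + (4 - 1*(-22)) = 0*1 + (4 + 22) = 0 + 26 = 26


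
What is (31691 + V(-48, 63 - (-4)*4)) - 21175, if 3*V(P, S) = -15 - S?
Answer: 31454/3 ≈ 10485.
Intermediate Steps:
V(P, S) = -5 - S/3 (V(P, S) = (-15 - S)/3 = -5 - S/3)
(31691 + V(-48, 63 - (-4)*4)) - 21175 = (31691 + (-5 - (63 - (-4)*4)/3)) - 21175 = (31691 + (-5 - (63 - 1*(-16))/3)) - 21175 = (31691 + (-5 - (63 + 16)/3)) - 21175 = (31691 + (-5 - ⅓*79)) - 21175 = (31691 + (-5 - 79/3)) - 21175 = (31691 - 94/3) - 21175 = 94979/3 - 21175 = 31454/3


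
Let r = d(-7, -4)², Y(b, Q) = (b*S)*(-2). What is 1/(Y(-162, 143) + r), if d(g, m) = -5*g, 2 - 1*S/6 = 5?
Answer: -1/4607 ≈ -0.00021706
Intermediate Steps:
S = -18 (S = 12 - 6*5 = 12 - 30 = -18)
Y(b, Q) = 36*b (Y(b, Q) = (b*(-18))*(-2) = -18*b*(-2) = 36*b)
r = 1225 (r = (-5*(-7))² = 35² = 1225)
1/(Y(-162, 143) + r) = 1/(36*(-162) + 1225) = 1/(-5832 + 1225) = 1/(-4607) = -1/4607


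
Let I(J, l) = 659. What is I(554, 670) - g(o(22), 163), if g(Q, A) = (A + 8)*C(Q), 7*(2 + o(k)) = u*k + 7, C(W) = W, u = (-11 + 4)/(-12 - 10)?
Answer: 659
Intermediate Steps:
u = 7/22 (u = -7/(-22) = -7*(-1/22) = 7/22 ≈ 0.31818)
o(k) = -1 + k/22 (o(k) = -2 + (7*k/22 + 7)/7 = -2 + (7 + 7*k/22)/7 = -2 + (1 + k/22) = -1 + k/22)
g(Q, A) = Q*(8 + A) (g(Q, A) = (A + 8)*Q = (8 + A)*Q = Q*(8 + A))
I(554, 670) - g(o(22), 163) = 659 - (-1 + (1/22)*22)*(8 + 163) = 659 - (-1 + 1)*171 = 659 - 0*171 = 659 - 1*0 = 659 + 0 = 659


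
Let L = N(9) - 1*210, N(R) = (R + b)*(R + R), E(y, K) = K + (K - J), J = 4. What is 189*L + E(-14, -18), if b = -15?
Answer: -60142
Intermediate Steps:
E(y, K) = -4 + 2*K (E(y, K) = K + (K - 1*4) = K + (K - 4) = K + (-4 + K) = -4 + 2*K)
N(R) = 2*R*(-15 + R) (N(R) = (R - 15)*(R + R) = (-15 + R)*(2*R) = 2*R*(-15 + R))
L = -318 (L = 2*9*(-15 + 9) - 1*210 = 2*9*(-6) - 210 = -108 - 210 = -318)
189*L + E(-14, -18) = 189*(-318) + (-4 + 2*(-18)) = -60102 + (-4 - 36) = -60102 - 40 = -60142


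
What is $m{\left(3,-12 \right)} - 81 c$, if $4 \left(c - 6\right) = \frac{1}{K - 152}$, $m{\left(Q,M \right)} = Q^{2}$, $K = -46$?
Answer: $- \frac{41967}{88} \approx -476.9$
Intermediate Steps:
$c = \frac{4751}{792}$ ($c = 6 + \frac{1}{4 \left(-46 - 152\right)} = 6 + \frac{1}{4 \left(-198\right)} = 6 + \frac{1}{4} \left(- \frac{1}{198}\right) = 6 - \frac{1}{792} = \frac{4751}{792} \approx 5.9987$)
$m{\left(3,-12 \right)} - 81 c = 3^{2} - \frac{42759}{88} = 9 - \frac{42759}{88} = - \frac{41967}{88}$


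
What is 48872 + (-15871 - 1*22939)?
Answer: 10062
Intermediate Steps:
48872 + (-15871 - 1*22939) = 48872 + (-15871 - 22939) = 48872 - 38810 = 10062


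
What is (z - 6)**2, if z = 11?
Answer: 25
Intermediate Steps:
(z - 6)**2 = (11 - 6)**2 = 5**2 = 25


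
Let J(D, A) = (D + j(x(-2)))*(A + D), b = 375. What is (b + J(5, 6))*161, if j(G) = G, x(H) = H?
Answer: 65688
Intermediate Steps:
J(D, A) = (-2 + D)*(A + D) (J(D, A) = (D - 2)*(A + D) = (-2 + D)*(A + D))
(b + J(5, 6))*161 = (375 + (5² - 2*6 - 2*5 + 6*5))*161 = (375 + (25 - 12 - 10 + 30))*161 = (375 + 33)*161 = 408*161 = 65688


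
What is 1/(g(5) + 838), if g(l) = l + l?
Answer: 1/848 ≈ 0.0011792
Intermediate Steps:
g(l) = 2*l
1/(g(5) + 838) = 1/(2*5 + 838) = 1/(10 + 838) = 1/848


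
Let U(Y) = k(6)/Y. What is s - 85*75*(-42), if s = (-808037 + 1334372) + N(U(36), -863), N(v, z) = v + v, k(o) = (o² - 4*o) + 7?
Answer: 14293549/18 ≈ 7.9409e+5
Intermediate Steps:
k(o) = 7 + o² - 4*o
U(Y) = 19/Y (U(Y) = (7 + 6² - 4*6)/Y = (7 + 36 - 24)/Y = 19/Y)
N(v, z) = 2*v
s = 9474049/18 (s = (-808037 + 1334372) + 2*(19/36) = 526335 + 2*(19*(1/36)) = 526335 + 2*(19/36) = 526335 + 19/18 = 9474049/18 ≈ 5.2634e+5)
s - 85*75*(-42) = 9474049/18 - 85*75*(-42) = 9474049/18 - 6375*(-42) = 9474049/18 - 1*(-267750) = 9474049/18 + 267750 = 14293549/18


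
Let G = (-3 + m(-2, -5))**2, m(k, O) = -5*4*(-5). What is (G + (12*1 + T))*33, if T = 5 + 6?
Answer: 311256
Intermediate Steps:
m(k, O) = 100 (m(k, O) = -20*(-5) = 100)
T = 11
G = 9409 (G = (-3 + 100)**2 = 97**2 = 9409)
(G + (12*1 + T))*33 = (9409 + (12*1 + 11))*33 = (9409 + (12 + 11))*33 = (9409 + 23)*33 = 9432*33 = 311256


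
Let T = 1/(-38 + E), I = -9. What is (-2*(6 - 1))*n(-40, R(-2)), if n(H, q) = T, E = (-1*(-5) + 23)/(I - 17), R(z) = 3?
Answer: 65/254 ≈ 0.25591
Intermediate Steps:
E = -14/13 (E = (-1*(-5) + 23)/(-9 - 17) = (5 + 23)/(-26) = 28*(-1/26) = -14/13 ≈ -1.0769)
T = -13/508 (T = 1/(-38 - 14/13) = 1/(-508/13) = -13/508 ≈ -0.025591)
n(H, q) = -13/508
(-2*(6 - 1))*n(-40, R(-2)) = -2*(6 - 1)*(-13/508) = -2*5*(-13/508) = -10*(-13/508) = 65/254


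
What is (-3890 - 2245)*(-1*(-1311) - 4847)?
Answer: 21693360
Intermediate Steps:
(-3890 - 2245)*(-1*(-1311) - 4847) = -6135*(1311 - 4847) = -6135*(-3536) = 21693360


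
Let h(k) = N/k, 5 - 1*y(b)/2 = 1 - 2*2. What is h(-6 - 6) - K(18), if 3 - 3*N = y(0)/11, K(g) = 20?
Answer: -7937/396 ≈ -20.043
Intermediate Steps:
y(b) = 16 (y(b) = 10 - 2*(1 - 2*2) = 10 - 2*(1 - 4) = 10 - 2*(-3) = 10 + 6 = 16)
N = 17/33 (N = 1 - 16/(3*11) = 1 - 1/3*16/11 = 1 - 16/33 = 17/33 ≈ 0.51515)
h(k) = 17/(33*k)
h(-6 - 6) - K(18) = 17/(33*(-6 - 6)) - 1*20 = (17/33)/(-12) - 20 = (17/33)*(-1/12) - 20 = -17/396 - 20 = -7937/396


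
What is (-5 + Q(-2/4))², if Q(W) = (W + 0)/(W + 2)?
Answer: 256/9 ≈ 28.444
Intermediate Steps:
Q(W) = W/(2 + W)
(-5 + Q(-2/4))² = (-5 + (-2/4)/(2 - 2/4))² = (-5 + (-2*¼)/(2 - 2*¼))² = (-5 - 1/(2*(2 - ½)))² = (-5 - 1/(2*3/2))² = (-5 - ½*⅔)² = (-5 - ⅓)² = (-16/3)² = 256/9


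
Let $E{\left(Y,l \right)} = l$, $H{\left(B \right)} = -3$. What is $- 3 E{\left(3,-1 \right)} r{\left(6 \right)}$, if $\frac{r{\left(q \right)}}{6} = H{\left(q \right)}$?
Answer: $-54$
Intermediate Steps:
$r{\left(q \right)} = -18$ ($r{\left(q \right)} = 6 \left(-3\right) = -18$)
$- 3 E{\left(3,-1 \right)} r{\left(6 \right)} = \left(-3\right) \left(-1\right) \left(-18\right) = 3 \left(-18\right) = -54$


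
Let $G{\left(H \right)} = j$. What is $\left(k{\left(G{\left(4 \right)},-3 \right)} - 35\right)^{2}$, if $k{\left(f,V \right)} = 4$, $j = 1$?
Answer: $961$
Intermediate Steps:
$G{\left(H \right)} = 1$
$\left(k{\left(G{\left(4 \right)},-3 \right)} - 35\right)^{2} = \left(4 - 35\right)^{2} = \left(-31\right)^{2} = 961$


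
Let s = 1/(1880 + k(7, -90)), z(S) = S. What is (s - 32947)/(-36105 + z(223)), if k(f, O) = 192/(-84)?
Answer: 433055361/471633008 ≈ 0.91820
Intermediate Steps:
k(f, O) = -16/7 (k(f, O) = 192*(-1/84) = -16/7)
s = 7/13144 (s = 1/(1880 - 16/7) = 1/(13144/7) = 7/13144 ≈ 0.00053256)
(s - 32947)/(-36105 + z(223)) = (7/13144 - 32947)/(-36105 + 223) = -433055361/13144/(-35882) = -433055361/13144*(-1/35882) = 433055361/471633008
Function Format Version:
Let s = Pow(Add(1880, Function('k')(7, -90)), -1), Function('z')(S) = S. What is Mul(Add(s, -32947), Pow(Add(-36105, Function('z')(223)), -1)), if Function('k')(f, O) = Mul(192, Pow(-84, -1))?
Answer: Rational(433055361, 471633008) ≈ 0.91820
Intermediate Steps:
Function('k')(f, O) = Rational(-16, 7) (Function('k')(f, O) = Mul(192, Rational(-1, 84)) = Rational(-16, 7))
s = Rational(7, 13144) (s = Pow(Add(1880, Rational(-16, 7)), -1) = Pow(Rational(13144, 7), -1) = Rational(7, 13144) ≈ 0.00053256)
Mul(Add(s, -32947), Pow(Add(-36105, Function('z')(223)), -1)) = Mul(Add(Rational(7, 13144), -32947), Pow(Add(-36105, 223), -1)) = Mul(Rational(-433055361, 13144), Pow(-35882, -1)) = Mul(Rational(-433055361, 13144), Rational(-1, 35882)) = Rational(433055361, 471633008)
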